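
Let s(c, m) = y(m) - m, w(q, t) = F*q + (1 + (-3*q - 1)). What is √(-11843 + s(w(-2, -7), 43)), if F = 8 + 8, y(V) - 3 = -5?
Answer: 4*I*√743 ≈ 109.03*I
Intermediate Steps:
y(V) = -2 (y(V) = 3 - 5 = -2)
F = 16
w(q, t) = 13*q (w(q, t) = 16*q + (1 + (-3*q - 1)) = 16*q + (1 + (-1 - 3*q)) = 16*q - 3*q = 13*q)
s(c, m) = -2 - m
√(-11843 + s(w(-2, -7), 43)) = √(-11843 + (-2 - 1*43)) = √(-11843 + (-2 - 43)) = √(-11843 - 45) = √(-11888) = 4*I*√743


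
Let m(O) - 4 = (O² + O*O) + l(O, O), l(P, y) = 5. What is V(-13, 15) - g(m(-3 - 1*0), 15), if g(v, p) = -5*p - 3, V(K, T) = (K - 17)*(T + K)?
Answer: 18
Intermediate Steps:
V(K, T) = (-17 + K)*(K + T)
m(O) = 9 + 2*O² (m(O) = 4 + ((O² + O*O) + 5) = 4 + ((O² + O²) + 5) = 4 + (2*O² + 5) = 4 + (5 + 2*O²) = 9 + 2*O²)
g(v, p) = -3 - 5*p
V(-13, 15) - g(m(-3 - 1*0), 15) = ((-13)² - 17*(-13) - 17*15 - 13*15) - (-3 - 5*15) = (169 + 221 - 255 - 195) - (-3 - 75) = -60 - 1*(-78) = -60 + 78 = 18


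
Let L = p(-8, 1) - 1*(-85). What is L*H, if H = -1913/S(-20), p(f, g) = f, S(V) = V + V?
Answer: 147301/40 ≈ 3682.5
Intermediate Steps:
S(V) = 2*V
L = 77 (L = -8 - 1*(-85) = -8 + 85 = 77)
H = 1913/40 (H = -1913/(2*(-20)) = -1913/(-40) = -1913*(-1/40) = 1913/40 ≈ 47.825)
L*H = 77*(1913/40) = 147301/40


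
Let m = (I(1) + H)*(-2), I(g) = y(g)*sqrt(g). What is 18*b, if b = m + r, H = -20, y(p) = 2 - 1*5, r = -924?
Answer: -15804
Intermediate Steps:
y(p) = -3 (y(p) = 2 - 5 = -3)
I(g) = -3*sqrt(g)
m = 46 (m = (-3*sqrt(1) - 20)*(-2) = (-3*1 - 20)*(-2) = (-3 - 20)*(-2) = -23*(-2) = 46)
b = -878 (b = 46 - 924 = -878)
18*b = 18*(-878) = -15804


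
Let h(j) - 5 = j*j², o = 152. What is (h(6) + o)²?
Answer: 139129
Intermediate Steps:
h(j) = 5 + j³ (h(j) = 5 + j*j² = 5 + j³)
(h(6) + o)² = ((5 + 6³) + 152)² = ((5 + 216) + 152)² = (221 + 152)² = 373² = 139129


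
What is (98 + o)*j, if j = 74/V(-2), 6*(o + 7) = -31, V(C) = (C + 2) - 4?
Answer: -19055/12 ≈ -1587.9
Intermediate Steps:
V(C) = -2 + C (V(C) = (2 + C) - 4 = -2 + C)
o = -73/6 (o = -7 + (1/6)*(-31) = -7 - 31/6 = -73/6 ≈ -12.167)
j = -37/2 (j = 74/(-2 - 2) = 74/(-4) = 74*(-1/4) = -37/2 ≈ -18.500)
(98 + o)*j = (98 - 73/6)*(-37/2) = (515/6)*(-37/2) = -19055/12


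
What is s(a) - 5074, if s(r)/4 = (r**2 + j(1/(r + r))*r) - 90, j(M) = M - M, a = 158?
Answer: 94422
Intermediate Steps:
j(M) = 0
s(r) = -360 + 4*r**2 (s(r) = 4*((r**2 + 0*r) - 90) = 4*((r**2 + 0) - 90) = 4*(r**2 - 90) = 4*(-90 + r**2) = -360 + 4*r**2)
s(a) - 5074 = (-360 + 4*158**2) - 5074 = (-360 + 4*24964) - 5074 = (-360 + 99856) - 5074 = 99496 - 5074 = 94422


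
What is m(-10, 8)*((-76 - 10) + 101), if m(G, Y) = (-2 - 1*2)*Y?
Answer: -480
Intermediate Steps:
m(G, Y) = -4*Y (m(G, Y) = (-2 - 2)*Y = -4*Y)
m(-10, 8)*((-76 - 10) + 101) = (-4*8)*((-76 - 10) + 101) = -32*(-86 + 101) = -32*15 = -480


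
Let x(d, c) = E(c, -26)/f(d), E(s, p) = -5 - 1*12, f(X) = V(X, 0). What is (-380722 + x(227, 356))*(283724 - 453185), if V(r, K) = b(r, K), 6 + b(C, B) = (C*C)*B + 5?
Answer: 64514650005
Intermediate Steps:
b(C, B) = -1 + B*C² (b(C, B) = -6 + ((C*C)*B + 5) = -6 + (C²*B + 5) = -6 + (B*C² + 5) = -6 + (5 + B*C²) = -1 + B*C²)
V(r, K) = -1 + K*r²
f(X) = -1 (f(X) = -1 + 0*X² = -1 + 0 = -1)
E(s, p) = -17 (E(s, p) = -5 - 12 = -17)
x(d, c) = 17 (x(d, c) = -17/(-1) = -17*(-1) = 17)
(-380722 + x(227, 356))*(283724 - 453185) = (-380722 + 17)*(283724 - 453185) = -380705*(-169461) = 64514650005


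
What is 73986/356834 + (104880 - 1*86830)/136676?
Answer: 4138241059/12192660946 ≈ 0.33940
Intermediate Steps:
73986/356834 + (104880 - 1*86830)/136676 = 73986*(1/356834) + (104880 - 86830)*(1/136676) = 36993/178417 + 18050*(1/136676) = 36993/178417 + 9025/68338 = 4138241059/12192660946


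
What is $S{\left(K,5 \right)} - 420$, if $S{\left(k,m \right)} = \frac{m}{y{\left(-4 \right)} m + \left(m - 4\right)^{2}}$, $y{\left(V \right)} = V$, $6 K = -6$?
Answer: $- \frac{7985}{19} \approx -420.26$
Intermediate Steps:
$K = -1$ ($K = \frac{1}{6} \left(-6\right) = -1$)
$S{\left(k,m \right)} = \frac{m}{\left(-4 + m\right)^{2} - 4 m}$ ($S{\left(k,m \right)} = \frac{m}{- 4 m + \left(m - 4\right)^{2}} = \frac{m}{- 4 m + \left(-4 + m\right)^{2}} = \frac{m}{\left(-4 + m\right)^{2} - 4 m}$)
$S{\left(K,5 \right)} - 420 = \frac{5}{\left(-4 + 5\right)^{2} - 20} - 420 = \frac{5}{1^{2} - 20} - 420 = \frac{5}{1 - 20} - 420 = \frac{5}{-19} - 420 = 5 \left(- \frac{1}{19}\right) - 420 = - \frac{5}{19} - 420 = - \frac{7985}{19}$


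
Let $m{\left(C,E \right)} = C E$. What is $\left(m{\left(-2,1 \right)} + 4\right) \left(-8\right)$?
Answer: $-16$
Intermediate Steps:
$\left(m{\left(-2,1 \right)} + 4\right) \left(-8\right) = \left(\left(-2\right) 1 + 4\right) \left(-8\right) = \left(-2 + 4\right) \left(-8\right) = 2 \left(-8\right) = -16$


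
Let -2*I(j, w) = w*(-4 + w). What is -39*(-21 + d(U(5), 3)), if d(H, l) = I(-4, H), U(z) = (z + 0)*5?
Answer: 22113/2 ≈ 11057.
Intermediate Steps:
U(z) = 5*z (U(z) = z*5 = 5*z)
I(j, w) = -w*(-4 + w)/2
d(H, l) = H*(4 - H)/2
-39*(-21 + d(U(5), 3)) = -39*(-21 + (5*5)*(4 - 5*5)/2) = -39*(-21 + (1/2)*25*(4 - 1*25)) = -39*(-21 + (1/2)*25*(4 - 25)) = -39*(-21 + (1/2)*25*(-21)) = -39*(-21 - 525/2) = -39*(-567/2) = 22113/2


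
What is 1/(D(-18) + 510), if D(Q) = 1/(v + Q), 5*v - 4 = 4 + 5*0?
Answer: 82/41815 ≈ 0.0019610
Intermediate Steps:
v = 8/5 (v = ⅘ + (4 + 5*0)/5 = ⅘ + (4 + 0)/5 = ⅘ + (⅕)*4 = ⅘ + ⅘ = 8/5 ≈ 1.6000)
D(Q) = 1/(8/5 + Q)
1/(D(-18) + 510) = 1/(5/(8 + 5*(-18)) + 510) = 1/(5/(8 - 90) + 510) = 1/(5/(-82) + 510) = 1/(5*(-1/82) + 510) = 1/(-5/82 + 510) = 1/(41815/82) = 82/41815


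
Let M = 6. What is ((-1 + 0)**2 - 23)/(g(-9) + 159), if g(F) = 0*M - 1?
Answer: -11/79 ≈ -0.13924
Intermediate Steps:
g(F) = -1 (g(F) = 0*6 - 1 = 0 - 1 = -1)
((-1 + 0)**2 - 23)/(g(-9) + 159) = ((-1 + 0)**2 - 23)/(-1 + 159) = ((-1)**2 - 23)/158 = (1 - 23)/158 = (1/158)*(-22) = -11/79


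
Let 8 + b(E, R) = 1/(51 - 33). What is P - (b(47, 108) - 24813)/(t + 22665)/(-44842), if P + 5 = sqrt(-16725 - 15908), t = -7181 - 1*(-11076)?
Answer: -107190763577/21438063360 + I*sqrt(32633) ≈ -5.0 + 180.65*I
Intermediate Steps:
t = 3895 (t = -7181 + 11076 = 3895)
b(E, R) = -143/18 (b(E, R) = -8 + 1/(51 - 33) = -8 + 1/18 = -143/18)
P = -5 + I*sqrt(32633) (P = -5 + sqrt(-16725 - 15908) = -5 + sqrt(-32633) = -5 + I*sqrt(32633) ≈ -5.0 + 180.65*I)
P - (b(47, 108) - 24813)/(t + 22665)/(-44842) = (-5 + I*sqrt(32633)) - (-143/18 - 24813)/(3895 + 22665)/(-44842) = (-5 + I*sqrt(32633)) - (-446777/18/26560)*(-1)/44842 = (-5 + I*sqrt(32633)) - (-446777/18*1/26560)*(-1)/44842 = (-5 + I*sqrt(32633)) - (-446777)*(-1)/(478080*44842) = (-5 + I*sqrt(32633)) - 1*446777/21438063360 = (-5 + I*sqrt(32633)) - 446777/21438063360 = -107190763577/21438063360 + I*sqrt(32633)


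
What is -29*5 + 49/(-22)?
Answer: -3239/22 ≈ -147.23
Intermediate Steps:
-29*5 + 49/(-22) = -145 + 49*(-1/22) = -145 - 49/22 = -3239/22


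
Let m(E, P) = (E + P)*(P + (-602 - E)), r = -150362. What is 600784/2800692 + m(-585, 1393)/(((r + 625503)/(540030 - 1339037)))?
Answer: -621993274125737852/332680899393 ≈ -1.8696e+6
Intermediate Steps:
m(E, P) = (E + P)*(-602 + P - E)
600784/2800692 + m(-585, 1393)/(((r + 625503)/(540030 - 1339037))) = 600784/2800692 + (1393² - 1*(-585)² - 602*(-585) - 602*1393)/(((-150362 + 625503)/(540030 - 1339037))) = 600784*(1/2800692) + (1940449 - 1*342225 + 352170 - 838586)/((475141/(-799007))) = 150196/700173 + (1940449 - 342225 + 352170 - 838586)/((475141*(-1/799007))) = 150196/700173 + 1111808/(-475141/799007) = 150196/700173 + 1111808*(-799007/475141) = 150196/700173 - 888342374656/475141 = -621993274125737852/332680899393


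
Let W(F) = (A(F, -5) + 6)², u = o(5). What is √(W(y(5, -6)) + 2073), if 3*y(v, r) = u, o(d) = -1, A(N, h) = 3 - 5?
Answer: √2089 ≈ 45.706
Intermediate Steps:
A(N, h) = -2
u = -1
y(v, r) = -⅓ (y(v, r) = (⅓)*(-1) = -⅓)
W(F) = 16 (W(F) = (-2 + 6)² = 4² = 16)
√(W(y(5, -6)) + 2073) = √(16 + 2073) = √2089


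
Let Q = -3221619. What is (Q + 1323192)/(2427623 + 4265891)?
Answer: -1898427/6693514 ≈ -0.28362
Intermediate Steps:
(Q + 1323192)/(2427623 + 4265891) = (-3221619 + 1323192)/(2427623 + 4265891) = -1898427/6693514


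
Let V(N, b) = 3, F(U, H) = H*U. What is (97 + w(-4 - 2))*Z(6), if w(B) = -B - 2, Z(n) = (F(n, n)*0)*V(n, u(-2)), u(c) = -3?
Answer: 0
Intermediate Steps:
Z(n) = 0 (Z(n) = ((n*n)*0)*3 = (n²*0)*3 = 0*3 = 0)
w(B) = -2 - B
(97 + w(-4 - 2))*Z(6) = (97 + (-2 - (-4 - 2)))*0 = (97 + (-2 - 1*(-6)))*0 = (97 + (-2 + 6))*0 = (97 + 4)*0 = 101*0 = 0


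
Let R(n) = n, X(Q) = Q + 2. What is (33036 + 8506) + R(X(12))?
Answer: 41556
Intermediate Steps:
X(Q) = 2 + Q
(33036 + 8506) + R(X(12)) = (33036 + 8506) + (2 + 12) = 41542 + 14 = 41556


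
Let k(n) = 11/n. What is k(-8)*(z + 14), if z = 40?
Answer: -297/4 ≈ -74.250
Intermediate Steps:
k(-8)*(z + 14) = (11/(-8))*(40 + 14) = (11*(-1/8))*54 = -11/8*54 = -297/4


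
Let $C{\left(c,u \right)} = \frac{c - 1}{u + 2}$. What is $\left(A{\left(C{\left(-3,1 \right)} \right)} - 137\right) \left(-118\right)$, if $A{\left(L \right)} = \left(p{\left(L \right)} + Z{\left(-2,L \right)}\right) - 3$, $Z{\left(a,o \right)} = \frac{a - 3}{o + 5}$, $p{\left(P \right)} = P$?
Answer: $\frac{555662}{33} \approx 16838.0$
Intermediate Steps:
$C{\left(c,u \right)} = \frac{-1 + c}{2 + u}$
$Z{\left(a,o \right)} = \frac{-3 + a}{5 + o}$
$A{\left(L \right)} = -3 + L - \frac{5}{5 + L}$ ($A{\left(L \right)} = \left(L + \frac{-3 - 2}{5 + L}\right) - 3 = \left(L + \frac{1}{5 + L} \left(-5\right)\right) - 3 = \left(L - \frac{5}{5 + L}\right) - 3 = -3 + L - \frac{5}{5 + L}$)
$\left(A{\left(C{\left(-3,1 \right)} \right)} - 137\right) \left(-118\right) = \left(\frac{-5 + \left(-3 + \frac{-1 - 3}{2 + 1}\right) \left(5 + \frac{-1 - 3}{2 + 1}\right)}{5 + \frac{-1 - 3}{2 + 1}} - 137\right) \left(-118\right) = \left(\frac{-5 + \left(-3 + \frac{1}{3} \left(-4\right)\right) \left(5 + \frac{1}{3} \left(-4\right)\right)}{5 + \frac{1}{3} \left(-4\right)} - 137\right) \left(-118\right) = \left(\frac{-5 + \left(-3 - \frac{4}{3}\right) \left(5 - \frac{4}{3}\right)}{5 - \frac{4}{3}} - 137\right) \left(-118\right) = \left(\frac{-5 - \frac{143}{9}}{\frac{11}{3}} - 137\right) \left(-118\right) = \left(\frac{3 \left(-5 - \frac{143}{9}\right)}{11} - 137\right) \left(-118\right) = \left(\frac{3}{11} \left(- \frac{188}{9}\right) - 137\right) \left(-118\right) = \left(- \frac{188}{33} - 137\right) \left(-118\right) = \left(- \frac{4709}{33}\right) \left(-118\right) = \frac{555662}{33}$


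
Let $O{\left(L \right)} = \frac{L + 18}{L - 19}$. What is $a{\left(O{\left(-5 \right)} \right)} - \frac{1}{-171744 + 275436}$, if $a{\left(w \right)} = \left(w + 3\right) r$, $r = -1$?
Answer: $- \frac{509821}{207384} \approx -2.4583$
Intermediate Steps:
$O{\left(L \right)} = \frac{18 + L}{-19 + L}$
$a{\left(w \right)} = -3 - w$ ($a{\left(w \right)} = \left(w + 3\right) \left(-1\right) = \left(3 + w\right) \left(-1\right) = -3 - w$)
$a{\left(O{\left(-5 \right)} \right)} - \frac{1}{-171744 + 275436} = \left(-3 - \frac{18 - 5}{-19 - 5}\right) - \frac{1}{-171744 + 275436} = \left(-3 - \frac{1}{-24} \cdot 13\right) - \frac{1}{103692} = \left(-3 - \left(- \frac{1}{24}\right) 13\right) - \frac{1}{103692} = \left(-3 - - \frac{13}{24}\right) - \frac{1}{103692} = \left(-3 + \frac{13}{24}\right) - \frac{1}{103692} = - \frac{59}{24} - \frac{1}{103692} = - \frac{509821}{207384}$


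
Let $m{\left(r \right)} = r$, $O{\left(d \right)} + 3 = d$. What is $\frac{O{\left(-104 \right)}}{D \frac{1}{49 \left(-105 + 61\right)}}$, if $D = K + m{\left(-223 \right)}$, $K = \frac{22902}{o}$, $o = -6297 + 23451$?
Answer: $- \frac{164887107}{158435} \approx -1040.7$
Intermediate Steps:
$O{\left(d \right)} = -3 + d$
$o = 17154$
$K = \frac{3817}{2859}$ ($K = \frac{22902}{17154} = 22902 \cdot \frac{1}{17154} = \frac{3817}{2859} \approx 1.3351$)
$D = - \frac{633740}{2859}$ ($D = \frac{3817}{2859} - 223 = - \frac{633740}{2859} \approx -221.67$)
$\frac{O{\left(-104 \right)}}{D \frac{1}{49 \left(-105 + 61\right)}} = \frac{-3 - 104}{\left(- \frac{633740}{2859}\right) \frac{1}{49 \left(-105 + 61\right)}} = - \frac{107}{\left(- \frac{633740}{2859}\right) \frac{1}{49 \left(-44\right)}} = - \frac{107}{\left(- \frac{633740}{2859}\right) \frac{1}{-2156}} = - \frac{107}{\left(- \frac{633740}{2859}\right) \left(- \frac{1}{2156}\right)} = - \frac{107}{\frac{158435}{1541001}} = \left(-107\right) \frac{1541001}{158435} = - \frac{164887107}{158435}$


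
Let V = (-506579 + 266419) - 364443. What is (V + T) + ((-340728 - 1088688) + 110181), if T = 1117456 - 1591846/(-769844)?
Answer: -310393376281/384922 ≈ -8.0638e+5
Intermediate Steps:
V = -604603 (V = -240160 - 364443 = -604603)
T = 430134194355/384922 (T = 1117456 - 1591846*(-1/769844) = 1117456 + 795923/384922 = 430134194355/384922 ≈ 1.1175e+6)
(V + T) + ((-340728 - 1088688) + 110181) = (-604603 + 430134194355/384922) + ((-340728 - 1088688) + 110181) = 197409198389/384922 + (-1429416 + 110181) = 197409198389/384922 - 1319235 = -310393376281/384922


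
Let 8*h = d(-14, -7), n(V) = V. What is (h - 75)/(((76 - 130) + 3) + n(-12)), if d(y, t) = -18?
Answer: 103/84 ≈ 1.2262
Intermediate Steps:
h = -9/4 (h = (1/8)*(-18) = -9/4 ≈ -2.2500)
(h - 75)/(((76 - 130) + 3) + n(-12)) = (-9/4 - 75)/(((76 - 130) + 3) - 12) = -309/(4*((-54 + 3) - 12)) = -309/(4*(-51 - 12)) = -309/4/(-63) = -309/4*(-1/63) = 103/84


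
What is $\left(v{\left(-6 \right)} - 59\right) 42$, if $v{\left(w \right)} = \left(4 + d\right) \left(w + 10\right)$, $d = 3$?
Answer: $-1302$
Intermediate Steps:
$v{\left(w \right)} = 70 + 7 w$ ($v{\left(w \right)} = \left(4 + 3\right) \left(w + 10\right) = 7 \left(10 + w\right) = 70 + 7 w$)
$\left(v{\left(-6 \right)} - 59\right) 42 = \left(\left(70 + 7 \left(-6\right)\right) - 59\right) 42 = \left(\left(70 - 42\right) - 59\right) 42 = \left(28 - 59\right) 42 = \left(-31\right) 42 = -1302$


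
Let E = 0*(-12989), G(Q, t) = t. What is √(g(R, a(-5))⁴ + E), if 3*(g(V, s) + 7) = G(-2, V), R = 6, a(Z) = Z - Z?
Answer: 25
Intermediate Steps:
a(Z) = 0
g(V, s) = -7 + V/3
E = 0
√(g(R, a(-5))⁴ + E) = √((-7 + (⅓)*6)⁴ + 0) = √((-7 + 2)⁴ + 0) = √((-5)⁴ + 0) = √(625 + 0) = √625 = 25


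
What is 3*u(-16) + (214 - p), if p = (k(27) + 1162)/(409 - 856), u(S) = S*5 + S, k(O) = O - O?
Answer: -31916/447 ≈ -71.400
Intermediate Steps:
k(O) = 0
u(S) = 6*S (u(S) = 5*S + S = 6*S)
p = -1162/447 (p = (0 + 1162)/(409 - 856) = 1162/(-447) = 1162*(-1/447) = -1162/447 ≈ -2.5996)
3*u(-16) + (214 - p) = 3*(6*(-16)) + (214 - 1*(-1162/447)) = 3*(-96) + (214 + 1162/447) = -288 + 96820/447 = -31916/447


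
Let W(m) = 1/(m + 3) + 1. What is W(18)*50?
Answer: 1100/21 ≈ 52.381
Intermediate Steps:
W(m) = 1 + 1/(3 + m) (W(m) = 1/(3 + m) + 1 = 1 + 1/(3 + m))
W(18)*50 = ((4 + 18)/(3 + 18))*50 = (22/21)*50 = 1100/21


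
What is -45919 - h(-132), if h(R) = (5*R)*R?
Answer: -133039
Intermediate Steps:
h(R) = 5*R**2
-45919 - h(-132) = -45919 - 5*(-132)**2 = -45919 - 5*17424 = -45919 - 1*87120 = -45919 - 87120 = -133039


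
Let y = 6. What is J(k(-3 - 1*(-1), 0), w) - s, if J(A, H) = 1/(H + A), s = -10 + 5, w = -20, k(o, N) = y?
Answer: 69/14 ≈ 4.9286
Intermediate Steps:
k(o, N) = 6
s = -5
J(A, H) = 1/(A + H)
J(k(-3 - 1*(-1), 0), w) - s = 1/(6 - 20) - 1*(-5) = 1/(-14) + 5 = -1/14 + 5 = 69/14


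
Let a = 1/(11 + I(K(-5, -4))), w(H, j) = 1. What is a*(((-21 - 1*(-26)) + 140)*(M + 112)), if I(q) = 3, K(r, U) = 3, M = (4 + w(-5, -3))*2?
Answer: 8845/7 ≈ 1263.6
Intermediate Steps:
M = 10 (M = (4 + 1)*2 = 5*2 = 10)
a = 1/14 (a = 1/(11 + 3) = 1/14 ≈ 0.071429)
a*(((-21 - 1*(-26)) + 140)*(M + 112)) = (((-21 - 1*(-26)) + 140)*(10 + 112))/14 = (((-21 + 26) + 140)*122)/14 = ((5 + 140)*122)/14 = (145*122)/14 = (1/14)*17690 = 8845/7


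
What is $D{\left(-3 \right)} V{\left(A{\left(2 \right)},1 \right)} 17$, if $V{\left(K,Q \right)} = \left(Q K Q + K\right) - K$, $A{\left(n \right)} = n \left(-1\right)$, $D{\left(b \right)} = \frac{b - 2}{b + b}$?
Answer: $- \frac{85}{3} \approx -28.333$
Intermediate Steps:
$D{\left(b \right)} = \frac{-2 + b}{2 b}$
$A{\left(n \right)} = - n$
$V{\left(K,Q \right)} = K Q^{2}$ ($V{\left(K,Q \right)} = \left(K Q Q + K\right) - K = \left(K Q^{2} + K\right) - K = \left(K + K Q^{2}\right) - K = K Q^{2}$)
$D{\left(-3 \right)} V{\left(A{\left(2 \right)},1 \right)} 17 = \frac{-2 - 3}{2 \left(-3\right)} \left(-1\right) 2 \cdot 1^{2} \cdot 17 = \frac{1}{2} \left(- \frac{1}{3}\right) \left(-5\right) \left(\left(-2\right) 1\right) 17 = \frac{5}{6} \left(-2\right) 17 = \left(- \frac{5}{3}\right) 17 = - \frac{85}{3}$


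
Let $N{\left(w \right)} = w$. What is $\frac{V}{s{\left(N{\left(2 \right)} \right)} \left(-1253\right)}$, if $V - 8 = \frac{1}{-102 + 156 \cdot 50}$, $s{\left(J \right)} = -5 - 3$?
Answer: $\frac{61585}{77164752} \approx 0.0007981$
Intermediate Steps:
$s{\left(J \right)} = -8$
$V = \frac{61585}{7698}$ ($V = 8 + \frac{1}{-102 + 156 \cdot 50} = 8 + \frac{1}{-102 + 7800} = 8 + \frac{1}{7698} = \frac{61585}{7698} \approx 8.0001$)
$\frac{V}{s{\left(N{\left(2 \right)} \right)} \left(-1253\right)} = \frac{61585}{7698 \left(\left(-8\right) \left(-1253\right)\right)} = \frac{61585}{7698 \cdot 10024} = \frac{61585}{7698} \cdot \frac{1}{10024} = \frac{61585}{77164752}$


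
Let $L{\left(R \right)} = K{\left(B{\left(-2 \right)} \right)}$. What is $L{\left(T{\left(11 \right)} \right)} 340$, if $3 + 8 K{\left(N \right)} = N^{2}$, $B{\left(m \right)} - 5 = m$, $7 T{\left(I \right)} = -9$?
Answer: $255$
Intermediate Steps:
$T{\left(I \right)} = - \frac{9}{7}$ ($T{\left(I \right)} = \frac{1}{7} \left(-9\right) = - \frac{9}{7}$)
$B{\left(m \right)} = 5 + m$
$K{\left(N \right)} = - \frac{3}{8} + \frac{N^{2}}{8}$
$L{\left(R \right)} = \frac{3}{4}$ ($L{\left(R \right)} = - \frac{3}{8} + \frac{\left(5 - 2\right)^{2}}{8} = - \frac{3}{8} + \frac{3^{2}}{8} = - \frac{3}{8} + \frac{1}{8} \cdot 9 = - \frac{3}{8} + \frac{9}{8} = \frac{3}{4}$)
$L{\left(T{\left(11 \right)} \right)} 340 = \frac{3}{4} \cdot 340 = 255$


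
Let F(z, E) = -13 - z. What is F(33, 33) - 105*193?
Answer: -20311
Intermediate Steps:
F(33, 33) - 105*193 = (-13 - 1*33) - 105*193 = (-13 - 33) - 20265 = -46 - 20265 = -20311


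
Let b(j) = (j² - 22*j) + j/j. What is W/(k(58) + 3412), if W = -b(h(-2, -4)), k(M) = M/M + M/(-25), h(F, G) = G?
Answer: -375/12181 ≈ -0.030786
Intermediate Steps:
k(M) = 1 - M/25 (k(M) = 1 + M*(-1/25) = 1 - M/25)
b(j) = 1 + j² - 22*j (b(j) = (j² - 22*j) + 1 = 1 + j² - 22*j)
W = -105 (W = -(1 + (-4)² - 22*(-4)) = -(1 + 16 + 88) = -1*105 = -105)
W/(k(58) + 3412) = -105/((1 - 1/25*58) + 3412) = -105/((1 - 58/25) + 3412) = -105/(-33/25 + 3412) = -105/85267/25 = -105*25/85267 = -375/12181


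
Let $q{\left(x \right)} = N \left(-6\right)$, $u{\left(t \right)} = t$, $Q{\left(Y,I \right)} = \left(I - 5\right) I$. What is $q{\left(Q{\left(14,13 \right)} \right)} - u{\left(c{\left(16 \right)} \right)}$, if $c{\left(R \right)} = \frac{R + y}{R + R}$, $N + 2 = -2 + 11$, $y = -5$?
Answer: $- \frac{1355}{32} \approx -42.344$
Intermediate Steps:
$N = 7$ ($N = -2 + \left(-2 + 11\right) = -2 + 9 = 7$)
$Q{\left(Y,I \right)} = I \left(-5 + I\right)$ ($Q{\left(Y,I \right)} = \left(-5 + I\right) I = I \left(-5 + I\right)$)
$c{\left(R \right)} = \frac{-5 + R}{2 R}$ ($c{\left(R \right)} = \frac{R - 5}{R + R} = \frac{-5 + R}{2 R}$)
$q{\left(x \right)} = -42$ ($q{\left(x \right)} = 7 \left(-6\right) = -42$)
$q{\left(Q{\left(14,13 \right)} \right)} - u{\left(c{\left(16 \right)} \right)} = -42 - \frac{-5 + 16}{2 \cdot 16} = -42 - \frac{1}{2} \cdot \frac{1}{16} \cdot 11 = -42 - \frac{11}{32} = - \frac{1355}{32}$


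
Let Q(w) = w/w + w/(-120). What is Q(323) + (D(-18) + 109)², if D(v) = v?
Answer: 993517/120 ≈ 8279.3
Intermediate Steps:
Q(w) = 1 - w/120 (Q(w) = 1 + w*(-1/120) = 1 - w/120)
Q(323) + (D(-18) + 109)² = (1 - 1/120*323) + (-18 + 109)² = (1 - 323/120) + 91² = -203/120 + 8281 = 993517/120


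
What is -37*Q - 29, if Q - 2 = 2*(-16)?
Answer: 1081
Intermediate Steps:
Q = -30 (Q = 2 + 2*(-16) = 2 - 32 = -30)
-37*Q - 29 = -37*(-30) - 29 = 1110 - 29 = 1081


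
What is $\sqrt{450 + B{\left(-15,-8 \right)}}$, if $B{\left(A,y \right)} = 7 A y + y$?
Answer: $\sqrt{1282} \approx 35.805$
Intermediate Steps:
$B{\left(A,y \right)} = y + 7 A y$ ($B{\left(A,y \right)} = 7 A y + y = y + 7 A y$)
$\sqrt{450 + B{\left(-15,-8 \right)}} = \sqrt{450 - 8 \left(1 + 7 \left(-15\right)\right)} = \sqrt{450 - 8 \left(1 - 105\right)} = \sqrt{450 - -832} = \sqrt{450 + 832} = \sqrt{1282}$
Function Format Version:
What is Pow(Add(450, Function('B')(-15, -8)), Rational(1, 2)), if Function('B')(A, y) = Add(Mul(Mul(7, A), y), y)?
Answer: Pow(1282, Rational(1, 2)) ≈ 35.805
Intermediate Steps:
Function('B')(A, y) = Add(y, Mul(7, A, y)) (Function('B')(A, y) = Add(Mul(7, A, y), y) = Add(y, Mul(7, A, y)))
Pow(Add(450, Function('B')(-15, -8)), Rational(1, 2)) = Pow(Add(450, Mul(-8, Add(1, Mul(7, -15)))), Rational(1, 2)) = Pow(Add(450, Mul(-8, Add(1, -105))), Rational(1, 2)) = Pow(Add(450, Mul(-8, -104)), Rational(1, 2)) = Pow(Add(450, 832), Rational(1, 2)) = Pow(1282, Rational(1, 2))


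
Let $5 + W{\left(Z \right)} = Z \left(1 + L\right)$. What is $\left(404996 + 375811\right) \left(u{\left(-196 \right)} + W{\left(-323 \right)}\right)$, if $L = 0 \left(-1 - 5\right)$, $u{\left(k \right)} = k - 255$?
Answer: $-608248653$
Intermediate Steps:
$u{\left(k \right)} = -255 + k$
$L = 0$ ($L = 0 \left(-6\right) = 0$)
$W{\left(Z \right)} = -5 + Z$ ($W{\left(Z \right)} = -5 + Z \left(1 + 0\right) = -5 + Z 1 = -5 + Z$)
$\left(404996 + 375811\right) \left(u{\left(-196 \right)} + W{\left(-323 \right)}\right) = \left(404996 + 375811\right) \left(\left(-255 - 196\right) - 328\right) = 780807 \left(-451 - 328\right) = 780807 \left(-779\right) = -608248653$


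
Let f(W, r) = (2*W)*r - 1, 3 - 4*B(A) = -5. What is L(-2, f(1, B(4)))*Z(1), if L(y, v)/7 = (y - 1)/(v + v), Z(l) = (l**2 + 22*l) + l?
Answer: -84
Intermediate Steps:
B(A) = 2 (B(A) = 3/4 - 1/4*(-5) = 3/4 + 5/4 = 2)
Z(l) = l**2 + 23*l
f(W, r) = -1 + 2*W*r (f(W, r) = 2*W*r - 1 = -1 + 2*W*r)
L(y, v) = 7*(-1 + y)/(2*v) (L(y, v) = 7*((y - 1)/(v + v)) = 7*((-1 + y)/((2*v))) = 7*((-1 + y)*(1/(2*v))) = 7*((-1 + y)/(2*v)) = 7*(-1 + y)/(2*v))
L(-2, f(1, B(4)))*Z(1) = (7*(-1 - 2)/(2*(-1 + 2*1*2)))*(1*(23 + 1)) = ((7/2)*(-3)/(-1 + 4))*(1*24) = ((7/2)*(-3)/3)*24 = ((7/2)*(1/3)*(-3))*24 = -7/2*24 = -84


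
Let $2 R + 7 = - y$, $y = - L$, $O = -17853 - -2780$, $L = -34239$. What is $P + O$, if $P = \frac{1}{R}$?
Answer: $- \frac{258094980}{17123} \approx -15073.0$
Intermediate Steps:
$O = -15073$ ($O = -17853 + 2780 = -15073$)
$y = 34239$ ($y = \left(-1\right) \left(-34239\right) = 34239$)
$R = -17123$ ($R = - \frac{7}{2} + \frac{\left(-1\right) 34239}{2} = - \frac{7}{2} + \frac{1}{2} \left(-34239\right) = - \frac{7}{2} - \frac{34239}{2} = -17123$)
$P = - \frac{1}{17123}$ ($P = \frac{1}{-17123} = - \frac{1}{17123} \approx -5.8401 \cdot 10^{-5}$)
$P + O = - \frac{1}{17123} - 15073 = - \frac{258094980}{17123}$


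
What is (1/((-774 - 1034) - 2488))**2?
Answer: 1/18455616 ≈ 5.4184e-8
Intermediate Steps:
(1/((-774 - 1034) - 2488))**2 = (1/(-1808 - 2488))**2 = (1/(-4296))**2 = (-1/4296)**2 = 1/18455616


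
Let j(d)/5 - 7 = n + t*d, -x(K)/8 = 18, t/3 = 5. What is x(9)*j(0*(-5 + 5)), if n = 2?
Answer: -6480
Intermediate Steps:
t = 15 (t = 3*5 = 15)
x(K) = -144 (x(K) = -8*18 = -144)
j(d) = 45 + 75*d (j(d) = 35 + 5*(2 + 15*d) = 35 + (10 + 75*d) = 45 + 75*d)
x(9)*j(0*(-5 + 5)) = -144*(45 + 75*(0*(-5 + 5))) = -144*(45 + 75*(0*0)) = -144*(45 + 75*0) = -144*(45 + 0) = -144*45 = -6480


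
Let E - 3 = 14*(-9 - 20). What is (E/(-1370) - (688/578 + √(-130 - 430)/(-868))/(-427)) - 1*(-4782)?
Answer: 808505212709/169062110 - I*√35/92659 ≈ 4782.3 - 6.3848e-5*I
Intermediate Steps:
E = -403 (E = 3 + 14*(-9 - 20) = 3 + 14*(-29) = 3 - 406 = -403)
(E/(-1370) - (688/578 + √(-130 - 430)/(-868))/(-427)) - 1*(-4782) = (-403/(-1370) - (688/578 + √(-130 - 430)/(-868))/(-427)) - 1*(-4782) = (-403*(-1/1370) - (688*(1/578) + √(-560)*(-1/868))*(-1/427)) + 4782 = (403/1370 - (344/289 + (4*I*√35)*(-1/868))*(-1/427)) + 4782 = (403/1370 - (344/289 - I*√35/217)*(-1/427)) + 4782 = (403/1370 + (-344/289 + I*√35/217)*(-1/427)) + 4782 = (403/1370 + (344/123403 - I*√35/92659)) + 4782 = (50202689/169062110 - I*√35/92659) + 4782 = 808505212709/169062110 - I*√35/92659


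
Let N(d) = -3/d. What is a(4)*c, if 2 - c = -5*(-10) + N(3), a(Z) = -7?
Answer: 329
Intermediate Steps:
c = -47 (c = 2 - (-5*(-10) - 3/3) = 2 - (50 - 3*⅓) = 2 - (50 - 1) = 2 - 1*49 = 2 - 49 = -47)
a(4)*c = -7*(-47) = 329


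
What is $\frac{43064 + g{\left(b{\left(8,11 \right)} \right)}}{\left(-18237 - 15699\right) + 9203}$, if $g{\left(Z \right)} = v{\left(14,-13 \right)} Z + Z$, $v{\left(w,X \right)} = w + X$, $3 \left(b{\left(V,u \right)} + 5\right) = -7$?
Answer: $- \frac{129148}{74199} \approx -1.7406$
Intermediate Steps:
$b{\left(V,u \right)} = - \frac{22}{3}$ ($b{\left(V,u \right)} = -5 + \frac{1}{3} \left(-7\right) = -5 - \frac{7}{3} = - \frac{22}{3}$)
$v{\left(w,X \right)} = X + w$
$g{\left(Z \right)} = 2 Z$ ($g{\left(Z \right)} = \left(-13 + 14\right) Z + Z = 1 Z + Z = Z + Z = 2 Z$)
$\frac{43064 + g{\left(b{\left(8,11 \right)} \right)}}{\left(-18237 - 15699\right) + 9203} = \frac{43064 + 2 \left(- \frac{22}{3}\right)}{\left(-18237 - 15699\right) + 9203} = \frac{43064 - \frac{44}{3}}{\left(-18237 - 15699\right) + 9203} = \frac{129148}{3 \left(-33936 + 9203\right)} = \frac{129148}{3 \left(-24733\right)} = \frac{129148}{3} \left(- \frac{1}{24733}\right) = - \frac{129148}{74199}$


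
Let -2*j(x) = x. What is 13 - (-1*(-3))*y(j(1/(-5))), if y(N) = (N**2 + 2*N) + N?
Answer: 1207/100 ≈ 12.070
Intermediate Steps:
j(x) = -x/2
y(N) = N**2 + 3*N
13 - (-1*(-3))*y(j(1/(-5))) = 13 - (-1*(-3))*(-1/2/(-5))*(3 - 1/2/(-5)) = 13 - 3*(-1/2*(-1/5))*(3 - 1/2*(-1/5)) = 13 - 3*(3 + 1/10)/10 = 13 - 3*(1/10)*(31/10) = 13 - 3*31/100 = 13 - 1*93/100 = 13 - 93/100 = 1207/100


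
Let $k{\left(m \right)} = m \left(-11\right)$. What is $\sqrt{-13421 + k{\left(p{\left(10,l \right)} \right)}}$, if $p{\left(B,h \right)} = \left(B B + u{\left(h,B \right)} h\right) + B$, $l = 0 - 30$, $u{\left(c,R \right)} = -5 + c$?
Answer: $3 i \sqrt{2909} \approx 161.81 i$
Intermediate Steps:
$l = -30$ ($l = 0 - 30 = -30$)
$p{\left(B,h \right)} = B + B^{2} + h \left(-5 + h\right)$ ($p{\left(B,h \right)} = \left(B B + \left(-5 + h\right) h\right) + B = \left(B^{2} + h \left(-5 + h\right)\right) + B = B + B^{2} + h \left(-5 + h\right)$)
$k{\left(m \right)} = - 11 m$
$\sqrt{-13421 + k{\left(p{\left(10,l \right)} \right)}} = \sqrt{-13421 - 11 \left(10 + 10^{2} - 30 \left(-5 - 30\right)\right)} = \sqrt{-13421 - 11 \left(10 + 100 - -1050\right)} = \sqrt{-13421 - 11 \left(10 + 100 + 1050\right)} = \sqrt{-13421 - 12760} = \sqrt{-26181} = 3 i \sqrt{2909}$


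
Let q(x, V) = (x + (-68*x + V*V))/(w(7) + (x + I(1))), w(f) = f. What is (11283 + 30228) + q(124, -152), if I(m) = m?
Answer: 457854/11 ≈ 41623.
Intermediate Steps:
q(x, V) = (V² - 67*x)/(8 + x) (q(x, V) = (x + (-68*x + V*V))/(7 + (x + 1)) = (x + (-68*x + V²))/(7 + (1 + x)) = (x + (V² - 68*x))/(8 + x) = (V² - 67*x)/(8 + x))
(11283 + 30228) + q(124, -152) = (11283 + 30228) + ((-152)² - 67*124)/(8 + 124) = 41511 + (23104 - 8308)/132 = 41511 + (1/132)*14796 = 41511 + 1233/11 = 457854/11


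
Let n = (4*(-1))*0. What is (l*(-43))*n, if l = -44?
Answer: 0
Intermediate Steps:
n = 0 (n = -4*0 = 0)
(l*(-43))*n = -44*(-43)*0 = 1892*0 = 0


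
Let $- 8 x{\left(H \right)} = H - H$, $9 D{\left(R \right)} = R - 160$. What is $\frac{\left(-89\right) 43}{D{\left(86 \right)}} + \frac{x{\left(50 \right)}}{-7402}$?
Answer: $\frac{34443}{74} \approx 465.45$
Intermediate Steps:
$D{\left(R \right)} = - \frac{160}{9} + \frac{R}{9}$ ($D{\left(R \right)} = \frac{R - 160}{9} = \frac{-160 + R}{9} = - \frac{160}{9} + \frac{R}{9}$)
$x{\left(H \right)} = 0$ ($x{\left(H \right)} = - \frac{H - H}{8} = \left(- \frac{1}{8}\right) 0 = 0$)
$\frac{\left(-89\right) 43}{D{\left(86 \right)}} + \frac{x{\left(50 \right)}}{-7402} = \frac{\left(-89\right) 43}{- \frac{160}{9} + \frac{1}{9} \cdot 86} + \frac{0}{-7402} = - \frac{3827}{- \frac{160}{9} + \frac{86}{9}} + 0 \left(- \frac{1}{7402}\right) = - \frac{3827}{- \frac{74}{9}} + 0 = \left(-3827\right) \left(- \frac{9}{74}\right) + 0 = \frac{34443}{74} + 0 = \frac{34443}{74}$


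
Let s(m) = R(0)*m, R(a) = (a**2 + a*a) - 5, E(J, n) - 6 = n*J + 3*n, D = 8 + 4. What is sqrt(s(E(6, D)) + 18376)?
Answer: sqrt(17806) ≈ 133.44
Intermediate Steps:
D = 12
E(J, n) = 6 + 3*n + J*n (E(J, n) = 6 + (n*J + 3*n) = 6 + (J*n + 3*n) = 6 + (3*n + J*n) = 6 + 3*n + J*n)
R(a) = -5 + 2*a**2 (R(a) = (a**2 + a**2) - 5 = 2*a**2 - 5 = -5 + 2*a**2)
s(m) = -5*m (s(m) = (-5 + 2*0**2)*m = (-5 + 2*0)*m = (-5 + 0)*m = -5*m)
sqrt(s(E(6, D)) + 18376) = sqrt(-5*(6 + 3*12 + 6*12) + 18376) = sqrt(-5*(6 + 36 + 72) + 18376) = sqrt(-5*114 + 18376) = sqrt(-570 + 18376) = sqrt(17806)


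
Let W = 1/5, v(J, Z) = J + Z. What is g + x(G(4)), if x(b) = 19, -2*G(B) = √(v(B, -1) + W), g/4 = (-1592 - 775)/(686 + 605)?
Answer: 15061/1291 ≈ 11.666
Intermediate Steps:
g = -9468/1291 (g = 4*((-1592 - 775)/(686 + 605)) = 4*(-2367/1291) = -9468/1291 ≈ -7.3338)
W = ⅕ ≈ 0.20000
G(B) = -√(-⅘ + B)/2 (G(B) = -√((B - 1) + ⅕)/2 = -√((-1 + B) + ⅕)/2 = -√(-⅘ + B)/2)
g + x(G(4)) = -9468/1291 + 19 = 15061/1291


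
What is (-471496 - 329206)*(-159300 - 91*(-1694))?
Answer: 4120412492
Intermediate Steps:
(-471496 - 329206)*(-159300 - 91*(-1694)) = -800702*(-159300 + 154154) = -800702*(-5146) = 4120412492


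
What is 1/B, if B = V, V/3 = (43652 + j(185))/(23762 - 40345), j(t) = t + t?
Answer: -721/5742 ≈ -0.12557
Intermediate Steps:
j(t) = 2*t
V = -5742/721 (V = 3*((43652 + 2*185)/(23762 - 40345)) = 3*((43652 + 370)/(-16583)) = 3*(44022*(-1/16583)) = 3*(-1914/721) = -5742/721 ≈ -7.9639)
B = -5742/721 ≈ -7.9639
1/B = 1/(-5742/721) = -721/5742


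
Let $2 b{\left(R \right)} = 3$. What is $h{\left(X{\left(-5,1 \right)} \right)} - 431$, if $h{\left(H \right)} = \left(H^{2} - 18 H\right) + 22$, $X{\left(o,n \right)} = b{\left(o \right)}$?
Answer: $- \frac{1735}{4} \approx -433.75$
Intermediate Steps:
$b{\left(R \right)} = \frac{3}{2}$ ($b{\left(R \right)} = \frac{1}{2} \cdot 3 = \frac{3}{2}$)
$X{\left(o,n \right)} = \frac{3}{2}$
$h{\left(H \right)} = 22 + H^{2} - 18 H$
$h{\left(X{\left(-5,1 \right)} \right)} - 431 = \left(22 + \left(\frac{3}{2}\right)^{2} - 27\right) - 431 = \left(22 + \frac{9}{4} - 27\right) - 431 = - \frac{11}{4} - 431 = - \frac{1735}{4}$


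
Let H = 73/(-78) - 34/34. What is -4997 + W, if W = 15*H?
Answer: -130677/26 ≈ -5026.0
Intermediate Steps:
H = -151/78 (H = 73*(-1/78) - 34*1/34 = -73/78 - 1 = -151/78 ≈ -1.9359)
W = -755/26 (W = 15*(-151/78) = -755/26 ≈ -29.038)
-4997 + W = -4997 - 755/26 = -130677/26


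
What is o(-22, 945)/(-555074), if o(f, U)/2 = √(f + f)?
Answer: -2*I*√11/277537 ≈ -2.39e-5*I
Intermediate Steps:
o(f, U) = 2*√2*√f (o(f, U) = 2*√(f + f) = 2*√(2*f) = 2*(√2*√f) = 2*√2*√f)
o(-22, 945)/(-555074) = (2*√2*√(-22))/(-555074) = (2*√2*(I*√22))*(-1/555074) = (4*I*√11)*(-1/555074) = -2*I*√11/277537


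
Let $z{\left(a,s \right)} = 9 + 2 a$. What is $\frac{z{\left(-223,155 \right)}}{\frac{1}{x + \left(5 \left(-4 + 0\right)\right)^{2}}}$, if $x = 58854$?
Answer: $-25893998$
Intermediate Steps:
$\frac{z{\left(-223,155 \right)}}{\frac{1}{x + \left(5 \left(-4 + 0\right)\right)^{2}}} = \frac{9 + 2 \left(-223\right)}{\frac{1}{58854 + \left(5 \left(-4 + 0\right)\right)^{2}}} = \frac{9 - 446}{\frac{1}{58854 + \left(5 \left(-4\right)\right)^{2}}} = - \frac{437}{\frac{1}{58854 + \left(-20\right)^{2}}} = - \frac{437}{\frac{1}{58854 + 400}} = - \frac{437}{\frac{1}{59254}} = - 437 \frac{1}{\frac{1}{59254}} = \left(-437\right) 59254 = -25893998$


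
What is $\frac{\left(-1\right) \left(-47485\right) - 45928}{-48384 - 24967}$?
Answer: $- \frac{1557}{73351} \approx -0.021227$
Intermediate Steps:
$\frac{\left(-1\right) \left(-47485\right) - 45928}{-48384 - 24967} = \frac{47485 - 45928}{-48384 - 24967} = \frac{1557}{-48384 - 24967} = \frac{1557}{-73351} = 1557 \left(- \frac{1}{73351}\right) = - \frac{1557}{73351}$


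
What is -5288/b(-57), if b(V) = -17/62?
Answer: 327856/17 ≈ 19286.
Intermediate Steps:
b(V) = -17/62 (b(V) = -17*1/62 = -17/62)
-5288/b(-57) = -5288/(-17/62) = -5288*(-62/17) = 327856/17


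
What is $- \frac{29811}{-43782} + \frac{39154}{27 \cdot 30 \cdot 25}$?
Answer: $\frac{386318863}{147764250} \approx 2.6144$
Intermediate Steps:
$- \frac{29811}{-43782} + \frac{39154}{27 \cdot 30 \cdot 25} = \left(-29811\right) \left(- \frac{1}{43782}\right) + \frac{39154}{810 \cdot 25} = \frac{9937}{14594} + \frac{39154}{20250} = \frac{9937}{14594} + 39154 \cdot \frac{1}{20250} = \frac{9937}{14594} + \frac{19577}{10125} = \frac{386318863}{147764250}$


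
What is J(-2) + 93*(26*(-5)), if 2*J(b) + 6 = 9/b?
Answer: -48381/4 ≈ -12095.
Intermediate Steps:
J(b) = -3 + 9/(2*b) (J(b) = -3 + (9/b)/2 = -3 + 9/(2*b))
J(-2) + 93*(26*(-5)) = (-3 + (9/2)/(-2)) + 93*(26*(-5)) = (-3 + (9/2)*(-½)) + 93*(-130) = (-3 - 9/4) - 12090 = -21/4 - 12090 = -48381/4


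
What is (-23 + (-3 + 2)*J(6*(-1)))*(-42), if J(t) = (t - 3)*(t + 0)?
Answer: 3234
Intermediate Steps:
J(t) = t*(-3 + t) (J(t) = (-3 + t)*t = t*(-3 + t))
(-23 + (-3 + 2)*J(6*(-1)))*(-42) = (-23 + (-3 + 2)*((6*(-1))*(-3 + 6*(-1))))*(-42) = (-23 - (-6)*(-3 - 6))*(-42) = (-23 - (-6)*(-9))*(-42) = (-23 - 1*54)*(-42) = (-23 - 54)*(-42) = -77*(-42) = 3234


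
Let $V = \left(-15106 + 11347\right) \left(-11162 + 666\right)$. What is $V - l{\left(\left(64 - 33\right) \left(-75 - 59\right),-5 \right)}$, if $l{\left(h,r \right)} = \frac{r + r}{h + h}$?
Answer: $\frac{163893843451}{4154} \approx 3.9454 \cdot 10^{7}$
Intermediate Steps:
$l{\left(h,r \right)} = \frac{r}{h}$ ($l{\left(h,r \right)} = \frac{2 r}{2 h} = 2 r \frac{1}{2 h} = \frac{r}{h}$)
$V = 39454464$ ($V = \left(-3759\right) \left(-10496\right) = 39454464$)
$V - l{\left(\left(64 - 33\right) \left(-75 - 59\right),-5 \right)} = 39454464 - - \frac{5}{\left(64 - 33\right) \left(-75 - 59\right)} = 39454464 - - \frac{5}{31 \left(-134\right)} = 39454464 - - \frac{5}{-4154} = 39454464 - \left(-5\right) \left(- \frac{1}{4154}\right) = 39454464 - \frac{5}{4154} = \frac{163893843451}{4154}$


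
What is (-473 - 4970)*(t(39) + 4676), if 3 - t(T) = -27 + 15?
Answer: -25533113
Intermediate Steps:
t(T) = 15 (t(T) = 3 - (-27 + 15) = 3 - 1*(-12) = 3 + 12 = 15)
(-473 - 4970)*(t(39) + 4676) = (-473 - 4970)*(15 + 4676) = -5443*4691 = -25533113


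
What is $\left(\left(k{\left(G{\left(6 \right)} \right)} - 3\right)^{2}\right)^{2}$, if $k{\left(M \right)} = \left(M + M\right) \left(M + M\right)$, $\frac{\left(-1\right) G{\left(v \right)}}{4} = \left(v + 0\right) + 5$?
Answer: $3590775636532561$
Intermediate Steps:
$G{\left(v \right)} = -20 - 4 v$ ($G{\left(v \right)} = - 4 \left(\left(v + 0\right) + 5\right) = - 4 \left(v + 5\right) = - 4 \left(5 + v\right) = -20 - 4 v$)
$k{\left(M \right)} = 4 M^{2}$ ($k{\left(M \right)} = 2 M 2 M = 4 M^{2}$)
$\left(\left(k{\left(G{\left(6 \right)} \right)} - 3\right)^{2}\right)^{2} = \left(\left(4 \left(-20 - 24\right)^{2} - 3\right)^{2}\right)^{2} = \left(\left(4 \left(-44\right)^{2} - 3\right)^{2}\right)^{2} = \left(\left(4 \cdot 1936 - 3\right)^{2}\right)^{2} = \left(\left(7744 - 3\right)^{2}\right)^{2} = \left(7741^{2}\right)^{2} = 59923081^{2} = 3590775636532561$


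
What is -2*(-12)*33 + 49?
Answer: 841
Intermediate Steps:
-2*(-12)*33 + 49 = 24*33 + 49 = 792 + 49 = 841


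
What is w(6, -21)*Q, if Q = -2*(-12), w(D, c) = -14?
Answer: -336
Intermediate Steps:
Q = 24
w(6, -21)*Q = -14*24 = -336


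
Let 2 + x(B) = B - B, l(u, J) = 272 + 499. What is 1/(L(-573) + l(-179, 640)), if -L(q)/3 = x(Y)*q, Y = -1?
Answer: -1/2667 ≈ -0.00037495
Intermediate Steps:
l(u, J) = 771
x(B) = -2 (x(B) = -2 + (B - B) = -2 + 0 = -2)
L(q) = 6*q (L(q) = -(-6)*q = 6*q)
1/(L(-573) + l(-179, 640)) = 1/(6*(-573) + 771) = 1/(-3438 + 771) = 1/(-2667) = -1/2667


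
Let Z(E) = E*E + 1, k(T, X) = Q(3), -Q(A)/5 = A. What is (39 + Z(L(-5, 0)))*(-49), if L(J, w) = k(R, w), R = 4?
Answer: -12985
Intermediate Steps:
Q(A) = -5*A
k(T, X) = -15 (k(T, X) = -5*3 = -15)
L(J, w) = -15
Z(E) = 1 + E² (Z(E) = E² + 1 = 1 + E²)
(39 + Z(L(-5, 0)))*(-49) = (39 + (1 + (-15)²))*(-49) = (39 + (1 + 225))*(-49) = (39 + 226)*(-49) = 265*(-49) = -12985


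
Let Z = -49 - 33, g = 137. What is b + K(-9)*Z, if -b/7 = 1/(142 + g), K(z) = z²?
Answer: -1853125/279 ≈ -6642.0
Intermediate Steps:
Z = -82
b = -7/279 (b = -7/(142 + 137) = -7/279 ≈ -0.025090)
b + K(-9)*Z = -7/279 + (-9)²*(-82) = -7/279 + 81*(-82) = -7/279 - 6642 = -1853125/279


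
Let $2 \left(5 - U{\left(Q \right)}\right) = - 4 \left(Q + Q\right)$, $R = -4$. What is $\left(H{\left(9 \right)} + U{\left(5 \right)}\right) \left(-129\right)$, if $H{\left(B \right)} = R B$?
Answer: $1419$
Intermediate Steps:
$H{\left(B \right)} = - 4 B$
$U{\left(Q \right)} = 5 + 4 Q$ ($U{\left(Q \right)} = 5 - \frac{\left(-4\right) \left(Q + Q\right)}{2} = 5 - \frac{\left(-4\right) 2 Q}{2} = 5 - \frac{\left(-8\right) Q}{2} = 5 + 4 Q$)
$\left(H{\left(9 \right)} + U{\left(5 \right)}\right) \left(-129\right) = \left(\left(-4\right) 9 + \left(5 + 4 \cdot 5\right)\right) \left(-129\right) = \left(-36 + \left(5 + 20\right)\right) \left(-129\right) = \left(-36 + 25\right) \left(-129\right) = \left(-11\right) \left(-129\right) = 1419$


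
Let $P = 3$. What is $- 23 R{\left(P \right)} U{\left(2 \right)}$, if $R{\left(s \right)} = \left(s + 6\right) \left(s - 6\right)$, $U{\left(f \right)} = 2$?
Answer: $1242$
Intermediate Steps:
$R{\left(s \right)} = \left(-6 + s\right) \left(6 + s\right)$ ($R{\left(s \right)} = \left(6 + s\right) \left(-6 + s\right) = \left(-6 + s\right) \left(6 + s\right)$)
$- 23 R{\left(P \right)} U{\left(2 \right)} = - 23 \left(-36 + 3^{2}\right) 2 = - 23 \left(-36 + 9\right) 2 = \left(-23\right) \left(-27\right) 2 = 621 \cdot 2 = 1242$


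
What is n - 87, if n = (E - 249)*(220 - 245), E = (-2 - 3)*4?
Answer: 6638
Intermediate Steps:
E = -20 (E = -5*4 = -20)
n = 6725 (n = (-20 - 249)*(220 - 245) = -269*(-25) = 6725)
n - 87 = 6725 - 87 = 6638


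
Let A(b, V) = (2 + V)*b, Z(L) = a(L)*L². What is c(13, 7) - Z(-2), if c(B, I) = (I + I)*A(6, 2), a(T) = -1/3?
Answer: 1012/3 ≈ 337.33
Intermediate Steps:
a(T) = -⅓ (a(T) = -1*⅓ = -⅓)
Z(L) = -L²/3
A(b, V) = b*(2 + V)
c(B, I) = 48*I (c(B, I) = (I + I)*(6*(2 + 2)) = (2*I)*(6*4) = (2*I)*24 = 48*I)
c(13, 7) - Z(-2) = 48*7 - (-1)*(-2)²/3 = 336 - (-1)*4/3 = 336 - 1*(-4/3) = 336 + 4/3 = 1012/3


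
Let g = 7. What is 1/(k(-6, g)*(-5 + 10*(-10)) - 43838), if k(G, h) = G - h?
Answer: -1/42473 ≈ -2.3544e-5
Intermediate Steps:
1/(k(-6, g)*(-5 + 10*(-10)) - 43838) = 1/((-6 - 1*7)*(-5 + 10*(-10)) - 43838) = 1/((-6 - 7)*(-5 - 100) - 43838) = 1/(-13*(-105) - 43838) = 1/(1365 - 43838) = 1/(-42473) = -1/42473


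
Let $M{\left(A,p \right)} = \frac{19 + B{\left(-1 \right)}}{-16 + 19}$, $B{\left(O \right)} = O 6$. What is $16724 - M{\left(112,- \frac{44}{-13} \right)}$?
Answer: $\frac{50159}{3} \approx 16720.0$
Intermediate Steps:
$B{\left(O \right)} = 6 O$
$M{\left(A,p \right)} = \frac{13}{3}$ ($M{\left(A,p \right)} = \frac{19 + 6 \left(-1\right)}{-16 + 19} = \frac{19 - 6}{3} = 13 \cdot \frac{1}{3} = \frac{13}{3}$)
$16724 - M{\left(112,- \frac{44}{-13} \right)} = 16724 - \frac{13}{3} = \frac{50159}{3}$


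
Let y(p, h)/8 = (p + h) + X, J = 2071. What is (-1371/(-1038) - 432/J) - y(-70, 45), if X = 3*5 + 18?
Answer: -45063249/716566 ≈ -62.888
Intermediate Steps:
X = 33 (X = 15 + 18 = 33)
y(p, h) = 264 + 8*h + 8*p (y(p, h) = 8*((p + h) + 33) = 8*((h + p) + 33) = 8*(33 + h + p) = 264 + 8*h + 8*p)
(-1371/(-1038) - 432/J) - y(-70, 45) = (-1371/(-1038) - 432/2071) - (264 + 8*45 + 8*(-70)) = (-1371*(-1/1038) - 432*1/2071) - (264 + 360 - 560) = (457/346 - 432/2071) - 1*64 = 796975/716566 - 64 = -45063249/716566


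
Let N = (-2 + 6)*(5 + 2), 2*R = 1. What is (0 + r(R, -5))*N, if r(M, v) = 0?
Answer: 0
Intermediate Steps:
R = 1/2 (R = (1/2)*1 = 1/2 ≈ 0.50000)
N = 28 (N = 4*7 = 28)
(0 + r(R, -5))*N = (0 + 0)*28 = 0*28 = 0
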